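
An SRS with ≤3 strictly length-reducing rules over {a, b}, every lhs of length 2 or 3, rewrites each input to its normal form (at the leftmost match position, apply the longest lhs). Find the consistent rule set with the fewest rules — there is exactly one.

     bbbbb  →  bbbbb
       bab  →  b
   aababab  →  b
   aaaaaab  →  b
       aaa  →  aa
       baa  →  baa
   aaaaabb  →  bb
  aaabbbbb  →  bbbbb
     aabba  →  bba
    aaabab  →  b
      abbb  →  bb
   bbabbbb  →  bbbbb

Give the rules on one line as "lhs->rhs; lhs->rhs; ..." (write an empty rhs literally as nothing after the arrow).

  | bbbbb
  | bab => b
  | aababab => babab => bab => b
  | aaaaaab => aaaaab => aaaab => aaab => aab => b

aaa->aa; aab->b; ab->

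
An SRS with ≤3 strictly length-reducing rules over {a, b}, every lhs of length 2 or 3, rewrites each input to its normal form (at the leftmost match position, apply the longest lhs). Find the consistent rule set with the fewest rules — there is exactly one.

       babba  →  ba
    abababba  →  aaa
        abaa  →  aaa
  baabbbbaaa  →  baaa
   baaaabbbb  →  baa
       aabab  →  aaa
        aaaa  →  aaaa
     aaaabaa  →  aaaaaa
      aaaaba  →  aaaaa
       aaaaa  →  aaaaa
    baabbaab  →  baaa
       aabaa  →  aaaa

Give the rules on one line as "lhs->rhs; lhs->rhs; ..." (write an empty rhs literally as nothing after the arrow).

ab->a; abb->

  | babba => ba
  | abababba => aababba => aaabba => aaa
  | abaa => aaa
  | baabbbbaaa => babbaaa => baaa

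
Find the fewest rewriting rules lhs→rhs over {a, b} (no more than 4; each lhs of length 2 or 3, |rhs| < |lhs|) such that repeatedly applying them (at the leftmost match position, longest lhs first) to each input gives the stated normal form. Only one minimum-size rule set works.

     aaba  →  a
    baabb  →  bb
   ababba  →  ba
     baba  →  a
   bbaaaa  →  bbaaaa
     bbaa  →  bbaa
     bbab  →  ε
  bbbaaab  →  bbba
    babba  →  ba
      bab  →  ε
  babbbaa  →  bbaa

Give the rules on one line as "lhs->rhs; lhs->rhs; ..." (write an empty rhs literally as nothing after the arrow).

aab->; ab->; bab->ab

  | aaba => a
  | baabb => bb
  | ababba => abba => ba
  | baba => aba => a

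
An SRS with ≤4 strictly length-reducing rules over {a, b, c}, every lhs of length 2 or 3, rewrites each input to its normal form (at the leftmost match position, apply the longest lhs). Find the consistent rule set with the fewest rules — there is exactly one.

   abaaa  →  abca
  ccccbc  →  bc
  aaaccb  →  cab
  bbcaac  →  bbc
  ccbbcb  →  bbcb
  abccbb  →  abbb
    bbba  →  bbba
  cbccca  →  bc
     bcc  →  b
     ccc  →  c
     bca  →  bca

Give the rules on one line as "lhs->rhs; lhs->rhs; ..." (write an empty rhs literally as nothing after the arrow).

aa->c; cbc->ba; cc->

  | abaaa => abca
  | ccccbc => ccbc => bc
  | aaaccb => caccb => cab
  | bbcaac => bbccc => bbc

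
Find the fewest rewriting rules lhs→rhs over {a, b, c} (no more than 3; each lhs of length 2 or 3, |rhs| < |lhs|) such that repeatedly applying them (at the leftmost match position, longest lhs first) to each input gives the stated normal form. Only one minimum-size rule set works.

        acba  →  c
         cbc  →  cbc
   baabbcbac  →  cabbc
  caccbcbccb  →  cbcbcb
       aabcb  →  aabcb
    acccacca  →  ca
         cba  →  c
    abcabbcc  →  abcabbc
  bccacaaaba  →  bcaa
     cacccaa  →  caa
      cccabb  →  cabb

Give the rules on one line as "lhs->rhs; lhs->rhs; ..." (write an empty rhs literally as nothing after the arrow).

ac->; ba->c; cc->c

  | acba => ba => c
  | cbc
  | baabbcbac => cabbcbac => cabbccc => cabbcc => cabbc
  | caccbcbccb => ccbcbccb => cbcbccb => cbcbcb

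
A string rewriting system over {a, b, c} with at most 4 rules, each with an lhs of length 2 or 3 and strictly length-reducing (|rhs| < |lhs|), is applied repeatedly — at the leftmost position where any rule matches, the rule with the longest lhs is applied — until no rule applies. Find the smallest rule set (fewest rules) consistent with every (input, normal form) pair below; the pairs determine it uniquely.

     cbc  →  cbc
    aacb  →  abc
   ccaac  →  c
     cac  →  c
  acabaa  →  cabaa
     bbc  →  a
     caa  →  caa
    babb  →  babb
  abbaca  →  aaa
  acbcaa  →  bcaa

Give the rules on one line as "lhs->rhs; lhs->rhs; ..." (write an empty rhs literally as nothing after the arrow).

  | cbc
  | aacb => abc
  | ccaac => caac => cac => cc => c
  | cac => cc => c

ac->c; acb->bc; bbc->a; cc->c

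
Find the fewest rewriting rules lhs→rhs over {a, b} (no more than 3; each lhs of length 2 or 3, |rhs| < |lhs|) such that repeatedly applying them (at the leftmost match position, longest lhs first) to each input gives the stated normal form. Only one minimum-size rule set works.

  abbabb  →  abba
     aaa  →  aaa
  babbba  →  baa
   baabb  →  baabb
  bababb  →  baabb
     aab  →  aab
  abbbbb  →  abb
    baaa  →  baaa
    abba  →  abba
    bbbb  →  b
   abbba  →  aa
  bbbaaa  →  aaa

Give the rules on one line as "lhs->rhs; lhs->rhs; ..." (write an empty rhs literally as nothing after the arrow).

  | abbabb => abbab => abba
  | aaa
  | babbba => babba => baba => baa
  | baabb

bab->ba; bbb->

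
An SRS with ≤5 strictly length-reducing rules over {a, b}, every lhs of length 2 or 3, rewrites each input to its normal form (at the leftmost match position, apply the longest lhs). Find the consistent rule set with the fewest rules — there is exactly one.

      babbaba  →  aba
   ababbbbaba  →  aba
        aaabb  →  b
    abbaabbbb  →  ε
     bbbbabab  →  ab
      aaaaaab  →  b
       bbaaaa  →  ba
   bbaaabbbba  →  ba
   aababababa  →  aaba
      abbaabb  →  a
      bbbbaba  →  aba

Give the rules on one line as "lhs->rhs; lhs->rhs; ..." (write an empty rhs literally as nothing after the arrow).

  | babbaba => bbaba => aba
  | ababbbbaba => abbbbaba => bbaba => aba
  | aaabb => bbb => b
  | abbaabbbb => aabbbb => abb => ε

aaa->b; abb->; bab->b; bb->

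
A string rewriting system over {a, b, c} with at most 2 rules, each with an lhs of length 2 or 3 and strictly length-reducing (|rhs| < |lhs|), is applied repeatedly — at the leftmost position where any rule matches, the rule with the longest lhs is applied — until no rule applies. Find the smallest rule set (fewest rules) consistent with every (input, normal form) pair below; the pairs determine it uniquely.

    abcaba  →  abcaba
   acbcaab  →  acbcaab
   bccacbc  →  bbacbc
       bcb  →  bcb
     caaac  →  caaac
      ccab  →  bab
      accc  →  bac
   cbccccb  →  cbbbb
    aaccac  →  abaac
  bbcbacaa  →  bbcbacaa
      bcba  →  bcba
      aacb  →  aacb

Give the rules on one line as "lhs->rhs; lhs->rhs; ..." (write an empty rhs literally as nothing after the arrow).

  | abcaba
  | acbcaab
  | bccacbc => bbacbc
  | bcb

acc->ba; cc->b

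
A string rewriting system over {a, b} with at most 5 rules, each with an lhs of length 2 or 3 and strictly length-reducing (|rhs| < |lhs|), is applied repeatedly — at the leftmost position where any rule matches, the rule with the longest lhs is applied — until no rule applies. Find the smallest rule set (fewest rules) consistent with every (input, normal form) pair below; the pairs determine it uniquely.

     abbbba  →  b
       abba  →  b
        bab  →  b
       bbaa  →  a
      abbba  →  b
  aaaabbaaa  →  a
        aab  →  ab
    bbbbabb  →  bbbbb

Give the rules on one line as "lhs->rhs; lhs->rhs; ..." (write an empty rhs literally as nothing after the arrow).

aa->a; aba->b; ba->a; bab->b

  | abbbba => abbba => abba => aba => b
  | abba => aba => b
  | bab => b
  | bbaa => baa => aa => a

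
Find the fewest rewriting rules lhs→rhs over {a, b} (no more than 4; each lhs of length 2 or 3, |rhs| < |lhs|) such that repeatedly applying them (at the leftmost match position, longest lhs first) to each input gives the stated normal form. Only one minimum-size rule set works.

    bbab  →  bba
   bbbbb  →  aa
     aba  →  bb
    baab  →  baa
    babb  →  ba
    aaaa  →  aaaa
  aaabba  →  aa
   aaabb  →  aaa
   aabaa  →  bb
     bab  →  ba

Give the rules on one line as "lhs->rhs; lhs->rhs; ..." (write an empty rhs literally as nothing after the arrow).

  | bbab => bba
  | bbbbb => aabb => aab => aa
  | aba => bb
  | baab => baa

ab->a; aba->bb; bbb->aa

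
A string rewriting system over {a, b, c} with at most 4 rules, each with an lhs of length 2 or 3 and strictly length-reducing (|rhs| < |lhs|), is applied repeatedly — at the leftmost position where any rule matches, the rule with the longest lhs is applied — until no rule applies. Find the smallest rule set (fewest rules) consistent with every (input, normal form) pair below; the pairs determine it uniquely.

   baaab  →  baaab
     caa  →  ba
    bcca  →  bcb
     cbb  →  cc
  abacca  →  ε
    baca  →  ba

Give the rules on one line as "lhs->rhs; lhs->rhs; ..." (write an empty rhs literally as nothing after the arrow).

ac->; bb->c; ca->b

  | baaab
  | caa => ba
  | bcca => bcb
  | cbb => cc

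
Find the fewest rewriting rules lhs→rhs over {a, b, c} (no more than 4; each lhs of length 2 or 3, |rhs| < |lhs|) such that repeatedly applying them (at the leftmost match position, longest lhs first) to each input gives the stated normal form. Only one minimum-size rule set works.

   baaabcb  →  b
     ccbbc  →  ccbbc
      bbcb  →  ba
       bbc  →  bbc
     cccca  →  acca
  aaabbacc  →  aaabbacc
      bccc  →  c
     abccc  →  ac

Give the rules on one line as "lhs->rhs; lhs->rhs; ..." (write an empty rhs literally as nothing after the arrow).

baa->b; bcb->a; bcc->; ccc->ac

  | baaabcb => babcb => baa => b
  | ccbbc
  | bbcb => ba
  | bbc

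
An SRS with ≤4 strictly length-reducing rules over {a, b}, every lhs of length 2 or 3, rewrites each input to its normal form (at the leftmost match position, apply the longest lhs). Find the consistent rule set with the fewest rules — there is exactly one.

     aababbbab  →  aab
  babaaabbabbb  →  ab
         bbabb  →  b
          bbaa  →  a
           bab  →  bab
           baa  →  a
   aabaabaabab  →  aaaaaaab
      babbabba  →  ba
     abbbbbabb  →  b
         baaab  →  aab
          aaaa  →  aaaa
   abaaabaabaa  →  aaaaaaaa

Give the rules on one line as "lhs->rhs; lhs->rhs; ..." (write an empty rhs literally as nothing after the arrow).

  | aababbbab => aaabbbab => aabbab => abab => aab
  | babaaabbabbb => baaaabbabbb => aaabbabbb => aababbb => aaabbb => aabb => ab
  | bbabb => babb => bb => b
  | bbaa => baa => a

aba->aa; abb->b; baa->a; bb->b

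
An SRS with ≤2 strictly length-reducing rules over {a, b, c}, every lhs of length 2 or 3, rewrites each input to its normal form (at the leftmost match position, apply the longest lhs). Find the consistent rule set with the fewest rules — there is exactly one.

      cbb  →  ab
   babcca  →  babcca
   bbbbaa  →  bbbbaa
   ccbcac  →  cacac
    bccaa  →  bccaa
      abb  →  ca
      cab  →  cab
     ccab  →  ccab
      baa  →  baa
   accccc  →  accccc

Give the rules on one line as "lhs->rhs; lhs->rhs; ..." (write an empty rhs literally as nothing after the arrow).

  | cbb => ab
  | babcca
  | bbbbaa
  | ccbcac => cacac

abb->ca; cb->a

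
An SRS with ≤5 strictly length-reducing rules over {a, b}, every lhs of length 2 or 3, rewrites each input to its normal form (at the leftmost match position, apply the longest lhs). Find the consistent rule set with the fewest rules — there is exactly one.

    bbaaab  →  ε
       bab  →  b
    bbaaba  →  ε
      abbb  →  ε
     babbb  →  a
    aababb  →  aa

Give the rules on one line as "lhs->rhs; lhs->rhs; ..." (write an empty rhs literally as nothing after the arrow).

  | bbaaab => baab => ab => ε
  | bab => b
  | bbaaba => baba => ba => ε
  | abbb => ab => ε

ab->; abb->a; ba->; bbb->a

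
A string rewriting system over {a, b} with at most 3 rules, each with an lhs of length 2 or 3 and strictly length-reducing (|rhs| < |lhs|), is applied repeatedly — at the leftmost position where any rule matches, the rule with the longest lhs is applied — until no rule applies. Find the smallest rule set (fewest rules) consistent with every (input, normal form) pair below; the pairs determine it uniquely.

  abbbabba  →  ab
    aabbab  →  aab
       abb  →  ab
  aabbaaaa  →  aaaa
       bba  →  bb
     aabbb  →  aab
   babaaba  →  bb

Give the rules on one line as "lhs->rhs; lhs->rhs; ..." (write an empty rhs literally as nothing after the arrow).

  | abbbabba => abbabba => ababba => abbba => abba => aba => ab
  | aabbab => aabab => aabb => aab
  | abb => ab
  | aabbaaaa => aabaaaa => aaaa

abb->ab; ba->b; baa->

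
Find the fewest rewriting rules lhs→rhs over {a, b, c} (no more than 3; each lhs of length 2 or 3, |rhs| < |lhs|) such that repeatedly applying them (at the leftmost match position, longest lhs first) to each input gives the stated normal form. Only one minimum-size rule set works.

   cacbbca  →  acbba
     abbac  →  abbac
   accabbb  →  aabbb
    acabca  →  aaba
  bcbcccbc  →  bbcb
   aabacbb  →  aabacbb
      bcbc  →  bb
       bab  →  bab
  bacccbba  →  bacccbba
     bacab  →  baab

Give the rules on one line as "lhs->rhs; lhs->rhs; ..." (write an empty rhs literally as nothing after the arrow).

ca->a; cbc->b

  | cacbbca => acbbca => acbba
  | abbac
  | accabbb => acabbb => aabbb
  | acabca => aabca => aaba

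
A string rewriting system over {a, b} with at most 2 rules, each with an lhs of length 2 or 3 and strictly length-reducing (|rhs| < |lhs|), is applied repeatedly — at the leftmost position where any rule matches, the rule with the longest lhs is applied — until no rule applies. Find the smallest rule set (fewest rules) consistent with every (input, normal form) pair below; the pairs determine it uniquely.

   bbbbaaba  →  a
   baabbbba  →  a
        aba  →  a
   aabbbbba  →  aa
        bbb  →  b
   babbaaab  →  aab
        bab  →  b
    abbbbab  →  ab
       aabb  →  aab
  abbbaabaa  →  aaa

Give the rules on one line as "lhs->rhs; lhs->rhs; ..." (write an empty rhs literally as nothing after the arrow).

ba->; bb->b

  | bbbbaaba => bbbaaba => bbaaba => baaba => aba => a
  | baabbbba => abbbba => abbba => abba => aba => a
  | aba => a
  | aabbbbba => aabbbba => aabbba => aabba => aaba => aa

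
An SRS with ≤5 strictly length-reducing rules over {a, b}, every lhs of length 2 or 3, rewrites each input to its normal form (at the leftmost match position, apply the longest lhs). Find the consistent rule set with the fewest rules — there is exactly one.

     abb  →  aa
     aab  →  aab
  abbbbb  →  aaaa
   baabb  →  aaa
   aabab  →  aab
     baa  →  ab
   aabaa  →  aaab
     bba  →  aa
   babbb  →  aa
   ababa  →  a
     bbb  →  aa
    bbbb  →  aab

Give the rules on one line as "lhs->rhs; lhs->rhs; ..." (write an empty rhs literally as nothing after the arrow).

ba->; baa->ab; bb->a; bbb->aa

  | abb => aa
  | aab
  | abbbbb => aaabb => aaaa
  | baabb => abbb => aaa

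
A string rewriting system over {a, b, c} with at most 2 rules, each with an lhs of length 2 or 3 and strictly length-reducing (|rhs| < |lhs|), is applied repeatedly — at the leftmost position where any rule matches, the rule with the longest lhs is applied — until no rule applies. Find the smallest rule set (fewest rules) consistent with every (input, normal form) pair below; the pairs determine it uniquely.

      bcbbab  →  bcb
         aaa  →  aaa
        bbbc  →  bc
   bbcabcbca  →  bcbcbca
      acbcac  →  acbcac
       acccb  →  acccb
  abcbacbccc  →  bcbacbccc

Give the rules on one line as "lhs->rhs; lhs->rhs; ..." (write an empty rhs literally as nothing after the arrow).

ab->b; bb->b

  | bcbbab => bcbab => bcbb => bcb
  | aaa
  | bbbc => bbc => bc
  | bbcabcbca => bcabcbca => bcbcbca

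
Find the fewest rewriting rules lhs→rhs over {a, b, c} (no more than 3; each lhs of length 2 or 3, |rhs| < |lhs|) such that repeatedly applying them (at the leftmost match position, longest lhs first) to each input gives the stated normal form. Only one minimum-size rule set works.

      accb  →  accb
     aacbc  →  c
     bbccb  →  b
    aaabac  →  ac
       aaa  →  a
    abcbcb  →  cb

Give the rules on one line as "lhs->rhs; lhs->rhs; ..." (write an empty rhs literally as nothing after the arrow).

  | accb
  | aacbc => cbc => c
  | bbccb => bcb => b
  | aaabac => abac => ac

aa->; ab->; bc->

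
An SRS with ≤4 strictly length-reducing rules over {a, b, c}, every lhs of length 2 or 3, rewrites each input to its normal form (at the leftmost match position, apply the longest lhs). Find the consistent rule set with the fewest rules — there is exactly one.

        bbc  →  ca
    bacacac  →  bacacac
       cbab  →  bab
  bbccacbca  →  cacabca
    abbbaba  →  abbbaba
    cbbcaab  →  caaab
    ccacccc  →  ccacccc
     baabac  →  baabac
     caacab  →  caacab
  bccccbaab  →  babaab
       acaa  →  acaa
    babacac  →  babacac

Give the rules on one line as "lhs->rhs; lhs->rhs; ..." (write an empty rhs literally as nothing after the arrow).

bbc->ca; bcc->ba; cb->b

  | bbc => ca
  | bacacac
  | cbab => bab
  | bbccacbca => cacacbca => cacabca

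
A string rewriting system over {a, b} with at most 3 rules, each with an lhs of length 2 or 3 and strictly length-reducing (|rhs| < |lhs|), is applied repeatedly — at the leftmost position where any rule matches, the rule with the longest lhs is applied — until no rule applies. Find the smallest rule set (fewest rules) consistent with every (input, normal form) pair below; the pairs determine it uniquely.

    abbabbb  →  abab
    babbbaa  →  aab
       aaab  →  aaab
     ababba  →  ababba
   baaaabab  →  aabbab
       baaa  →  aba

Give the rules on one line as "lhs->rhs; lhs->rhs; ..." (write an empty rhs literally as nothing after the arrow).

  | abbabbb => abbaa => abab
  | babbbaa => baaaa => abaa => aab
  | aaab
  | ababba

baa->ab; bbb->a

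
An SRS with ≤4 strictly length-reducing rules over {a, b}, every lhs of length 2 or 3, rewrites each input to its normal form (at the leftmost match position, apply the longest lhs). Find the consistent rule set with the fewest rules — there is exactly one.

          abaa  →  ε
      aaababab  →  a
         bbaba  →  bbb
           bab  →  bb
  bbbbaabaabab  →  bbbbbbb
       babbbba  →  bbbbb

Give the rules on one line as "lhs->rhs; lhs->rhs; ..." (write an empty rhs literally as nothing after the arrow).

  | abaa => aa => ε
  | aaababab => ababab => abab => ab => a
  | bbaba => bbba => bbb
  | bab => bb

aa->; ab->a; aba->a; ba->b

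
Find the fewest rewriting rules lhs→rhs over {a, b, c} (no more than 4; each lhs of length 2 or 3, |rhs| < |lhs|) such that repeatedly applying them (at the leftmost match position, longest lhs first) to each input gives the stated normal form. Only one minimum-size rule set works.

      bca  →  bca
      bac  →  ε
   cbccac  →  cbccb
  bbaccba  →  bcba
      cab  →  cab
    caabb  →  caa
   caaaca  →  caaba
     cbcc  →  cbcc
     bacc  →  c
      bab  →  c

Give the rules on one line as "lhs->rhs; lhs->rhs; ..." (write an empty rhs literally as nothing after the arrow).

ac->b; bab->c; bb->

  | bca
  | bac => bb => ε
  | cbccac => cbccb
  | bbaccba => accba => bcba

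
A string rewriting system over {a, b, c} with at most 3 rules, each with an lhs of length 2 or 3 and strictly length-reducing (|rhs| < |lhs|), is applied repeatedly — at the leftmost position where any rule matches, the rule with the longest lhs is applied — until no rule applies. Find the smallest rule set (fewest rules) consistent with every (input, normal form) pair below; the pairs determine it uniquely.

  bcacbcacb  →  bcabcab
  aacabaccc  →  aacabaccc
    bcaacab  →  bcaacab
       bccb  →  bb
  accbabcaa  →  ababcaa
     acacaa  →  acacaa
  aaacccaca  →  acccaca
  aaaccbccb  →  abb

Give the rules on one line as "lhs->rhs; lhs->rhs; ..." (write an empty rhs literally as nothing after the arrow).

aaa->a; cb->b

  | bcacbcacb => bcabcacb => bcabcab
  | aacabaccc
  | bcaacab
  | bccb => bcb => bb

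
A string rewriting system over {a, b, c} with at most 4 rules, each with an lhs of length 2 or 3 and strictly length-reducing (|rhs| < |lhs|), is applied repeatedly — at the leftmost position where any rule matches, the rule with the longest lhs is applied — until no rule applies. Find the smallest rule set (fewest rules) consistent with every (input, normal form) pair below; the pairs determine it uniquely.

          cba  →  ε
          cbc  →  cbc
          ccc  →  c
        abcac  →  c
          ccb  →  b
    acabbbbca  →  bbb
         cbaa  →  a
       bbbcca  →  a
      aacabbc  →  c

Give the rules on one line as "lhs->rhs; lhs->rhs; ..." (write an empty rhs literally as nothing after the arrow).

  | cba => ca => ε
  | cbc
  | ccc => c
  | abcac => cac => c

ab->; ba->a; ca->; cc->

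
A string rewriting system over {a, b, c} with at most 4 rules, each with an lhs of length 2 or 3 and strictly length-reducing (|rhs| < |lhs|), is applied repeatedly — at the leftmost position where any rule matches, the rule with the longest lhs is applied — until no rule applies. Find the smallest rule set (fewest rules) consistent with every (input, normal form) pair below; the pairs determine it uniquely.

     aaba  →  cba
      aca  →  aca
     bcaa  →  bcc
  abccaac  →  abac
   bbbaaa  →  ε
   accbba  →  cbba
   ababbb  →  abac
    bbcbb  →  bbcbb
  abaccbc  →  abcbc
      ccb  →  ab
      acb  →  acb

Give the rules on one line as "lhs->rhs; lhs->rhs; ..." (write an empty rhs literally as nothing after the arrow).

  | aaba => cba
  | aca
  | bcaa => bcc
  | abccaac => abac

aa->c; bbb->c; cca->; ccb->ab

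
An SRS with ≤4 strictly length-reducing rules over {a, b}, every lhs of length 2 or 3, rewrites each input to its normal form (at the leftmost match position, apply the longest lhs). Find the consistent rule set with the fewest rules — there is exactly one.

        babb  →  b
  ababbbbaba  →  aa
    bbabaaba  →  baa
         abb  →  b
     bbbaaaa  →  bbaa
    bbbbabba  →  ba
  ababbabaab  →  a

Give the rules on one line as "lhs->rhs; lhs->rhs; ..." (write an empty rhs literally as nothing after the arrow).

aaa->bb; ab->; bab->; bbb->a

  | babb => b
  | ababbbbaba => abbbbaba => bbbaba => aaba => aa
  | bbabaaba => baaba => baa
  | abb => b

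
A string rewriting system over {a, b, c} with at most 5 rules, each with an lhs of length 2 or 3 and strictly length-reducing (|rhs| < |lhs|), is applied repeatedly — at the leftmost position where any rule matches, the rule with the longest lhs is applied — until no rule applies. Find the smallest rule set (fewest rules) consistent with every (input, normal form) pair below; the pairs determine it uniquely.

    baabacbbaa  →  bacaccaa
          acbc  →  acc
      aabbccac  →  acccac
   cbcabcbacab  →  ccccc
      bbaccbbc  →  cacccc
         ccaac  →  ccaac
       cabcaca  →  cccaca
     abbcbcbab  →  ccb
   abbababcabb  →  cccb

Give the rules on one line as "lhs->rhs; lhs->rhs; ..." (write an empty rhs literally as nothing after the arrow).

  | baabacbbaa => bacacbbaa => bacaccaa
  | acbc => acc
  | aabbccac => acbccac => acccac
  | cbcabcbacab => ccabcbacab => ccccbacab => ccccab => ccccc

ab->c; bb->c; bc->c; cba->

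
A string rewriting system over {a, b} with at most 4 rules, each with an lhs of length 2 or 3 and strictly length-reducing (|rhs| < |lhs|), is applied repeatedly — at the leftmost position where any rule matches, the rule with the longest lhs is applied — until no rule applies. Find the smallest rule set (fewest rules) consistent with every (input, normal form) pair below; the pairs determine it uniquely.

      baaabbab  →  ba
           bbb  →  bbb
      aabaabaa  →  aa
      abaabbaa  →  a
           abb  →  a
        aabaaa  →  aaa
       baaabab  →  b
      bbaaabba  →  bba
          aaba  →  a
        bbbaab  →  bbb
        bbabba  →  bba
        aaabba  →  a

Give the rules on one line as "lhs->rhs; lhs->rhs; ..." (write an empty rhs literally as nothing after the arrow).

aab->; ab->a; aba->ab

  | baaabbab => babab => babb => bab => ba
  | bbb
  | aabaabaa => aabaa => aa
  | abaabbaa => ababbaa => abbbaa => abbaa => abaa => aba => ab => a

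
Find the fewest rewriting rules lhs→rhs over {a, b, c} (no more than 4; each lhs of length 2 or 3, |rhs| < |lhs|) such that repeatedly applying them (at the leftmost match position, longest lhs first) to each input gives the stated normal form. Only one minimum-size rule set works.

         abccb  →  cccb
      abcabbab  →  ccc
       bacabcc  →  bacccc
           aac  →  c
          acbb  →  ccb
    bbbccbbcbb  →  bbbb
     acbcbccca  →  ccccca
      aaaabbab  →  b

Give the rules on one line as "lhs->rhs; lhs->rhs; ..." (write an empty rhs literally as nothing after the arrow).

aa->; ab->c; acb->cc; bc->

  | abccb => cccb
  | abcabbab => ccabbab => cccbab => cccbc => ccc
  | bacabcc => bacccc
  | aac => c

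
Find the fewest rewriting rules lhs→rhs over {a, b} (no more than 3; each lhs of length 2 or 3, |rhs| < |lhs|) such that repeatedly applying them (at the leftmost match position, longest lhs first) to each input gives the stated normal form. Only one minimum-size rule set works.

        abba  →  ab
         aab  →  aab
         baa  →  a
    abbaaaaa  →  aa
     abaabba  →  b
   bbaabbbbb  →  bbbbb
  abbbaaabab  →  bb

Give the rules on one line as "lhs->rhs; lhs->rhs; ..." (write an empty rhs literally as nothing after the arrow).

aba->b; ba->

  | abba => ab
  | aab
  | baa => a
  | abbaaaaa => abaaaa => baaa => aa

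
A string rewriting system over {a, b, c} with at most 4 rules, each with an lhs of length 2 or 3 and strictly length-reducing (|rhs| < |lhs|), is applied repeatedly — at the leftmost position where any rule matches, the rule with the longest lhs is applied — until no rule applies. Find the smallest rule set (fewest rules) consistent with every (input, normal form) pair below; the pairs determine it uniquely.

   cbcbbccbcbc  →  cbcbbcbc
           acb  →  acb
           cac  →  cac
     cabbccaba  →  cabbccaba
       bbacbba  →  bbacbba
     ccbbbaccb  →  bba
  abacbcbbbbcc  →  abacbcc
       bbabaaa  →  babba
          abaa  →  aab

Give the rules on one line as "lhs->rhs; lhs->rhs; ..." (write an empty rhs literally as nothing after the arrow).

  | cbcbbccbcbc => cbcbbcbc
  | acb
  | cac
  | cabbccaba

baa->ab; bbb->c; ccb->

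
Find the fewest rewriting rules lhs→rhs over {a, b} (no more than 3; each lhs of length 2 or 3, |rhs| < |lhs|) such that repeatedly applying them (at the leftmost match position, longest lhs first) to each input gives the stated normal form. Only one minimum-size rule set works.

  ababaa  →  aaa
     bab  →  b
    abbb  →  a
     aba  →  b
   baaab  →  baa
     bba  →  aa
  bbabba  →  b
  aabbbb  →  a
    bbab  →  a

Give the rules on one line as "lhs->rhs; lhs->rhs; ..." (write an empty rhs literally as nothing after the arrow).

ab->; aba->b; bb->a

  | ababaa => bbaa => aaa
  | bab => b
  | abbb => bb => a
  | aba => b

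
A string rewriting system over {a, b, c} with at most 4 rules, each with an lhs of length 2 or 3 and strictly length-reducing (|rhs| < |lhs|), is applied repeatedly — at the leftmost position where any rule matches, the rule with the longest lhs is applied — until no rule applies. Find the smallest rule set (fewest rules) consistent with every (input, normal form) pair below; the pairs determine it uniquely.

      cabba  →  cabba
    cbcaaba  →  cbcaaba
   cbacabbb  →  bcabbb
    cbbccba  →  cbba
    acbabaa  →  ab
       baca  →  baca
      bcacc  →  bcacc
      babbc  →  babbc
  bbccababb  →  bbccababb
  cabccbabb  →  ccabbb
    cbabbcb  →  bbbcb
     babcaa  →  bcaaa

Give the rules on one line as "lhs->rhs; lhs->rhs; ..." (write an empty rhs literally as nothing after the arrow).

abc->ca; baa->; cba->b; ccb->

  | cabba
  | cbcaaba
  | cbacabbb => bcabbb
  | cbbccba => cbba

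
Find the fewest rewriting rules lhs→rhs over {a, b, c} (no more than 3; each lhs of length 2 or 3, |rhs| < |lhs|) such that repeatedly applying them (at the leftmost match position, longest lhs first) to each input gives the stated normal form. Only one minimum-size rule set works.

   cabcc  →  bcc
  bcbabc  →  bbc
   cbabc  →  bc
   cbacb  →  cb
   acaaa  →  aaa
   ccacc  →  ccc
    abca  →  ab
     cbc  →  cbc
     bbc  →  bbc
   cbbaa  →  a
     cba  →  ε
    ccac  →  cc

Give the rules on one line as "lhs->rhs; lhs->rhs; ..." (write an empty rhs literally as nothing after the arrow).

ba->a; ca->

  | cabcc => bcc
  | bcbabc => bcabc => bbc
  | cbabc => cabc => bc
  | cbacb => cacb => cb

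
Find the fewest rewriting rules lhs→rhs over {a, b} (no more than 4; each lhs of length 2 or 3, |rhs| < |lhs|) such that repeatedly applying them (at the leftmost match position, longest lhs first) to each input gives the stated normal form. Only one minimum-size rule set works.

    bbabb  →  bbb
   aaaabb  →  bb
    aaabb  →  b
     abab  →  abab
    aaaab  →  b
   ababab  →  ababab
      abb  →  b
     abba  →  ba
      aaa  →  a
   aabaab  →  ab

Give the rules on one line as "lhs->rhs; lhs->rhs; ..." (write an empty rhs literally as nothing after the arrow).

aa->; abb->b; baa->a

  | bbabb => bbb
  | aaaabb => aabb => bb
  | aaabb => abb => b
  | abab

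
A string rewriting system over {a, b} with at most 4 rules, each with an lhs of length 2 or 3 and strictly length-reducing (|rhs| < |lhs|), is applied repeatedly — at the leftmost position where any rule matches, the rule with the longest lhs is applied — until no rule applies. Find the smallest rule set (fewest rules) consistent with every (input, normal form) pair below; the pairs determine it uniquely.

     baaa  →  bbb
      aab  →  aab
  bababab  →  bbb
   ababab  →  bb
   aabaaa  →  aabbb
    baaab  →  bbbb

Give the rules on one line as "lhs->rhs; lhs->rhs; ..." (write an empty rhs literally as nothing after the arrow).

aaa->bb; bab->aa; bba->b

  | baaa => bbb
  | aab
  | bababab => aaabab => bbbab => bbb
  | ababab => aaaab => bbab => bb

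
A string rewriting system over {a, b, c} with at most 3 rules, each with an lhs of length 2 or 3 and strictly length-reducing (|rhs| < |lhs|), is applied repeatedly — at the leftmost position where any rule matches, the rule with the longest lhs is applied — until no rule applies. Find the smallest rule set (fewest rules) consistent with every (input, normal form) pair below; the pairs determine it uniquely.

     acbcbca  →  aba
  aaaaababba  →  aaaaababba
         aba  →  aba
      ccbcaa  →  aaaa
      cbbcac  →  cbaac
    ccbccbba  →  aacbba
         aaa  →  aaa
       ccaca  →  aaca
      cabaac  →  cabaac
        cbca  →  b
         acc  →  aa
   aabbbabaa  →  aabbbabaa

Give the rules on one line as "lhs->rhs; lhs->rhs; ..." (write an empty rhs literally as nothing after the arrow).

bc->a; caa->b; cc->a

  | acbcbca => acabca => acaaa => aba
  | aaaaababba
  | aba
  | ccbcaa => abcaa => aaaa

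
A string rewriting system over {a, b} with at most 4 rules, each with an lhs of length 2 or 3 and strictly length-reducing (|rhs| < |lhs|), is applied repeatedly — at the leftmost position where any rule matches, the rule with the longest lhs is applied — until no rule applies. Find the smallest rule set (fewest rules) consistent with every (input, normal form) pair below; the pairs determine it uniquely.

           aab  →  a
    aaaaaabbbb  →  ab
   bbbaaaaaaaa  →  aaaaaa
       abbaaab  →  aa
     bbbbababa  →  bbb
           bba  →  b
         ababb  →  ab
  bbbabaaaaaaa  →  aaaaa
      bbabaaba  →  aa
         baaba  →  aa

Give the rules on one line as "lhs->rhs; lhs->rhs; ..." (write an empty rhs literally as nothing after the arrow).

aab->ba; ba->a; bba->b

  | aab => ba => a
  | aaaaaabbbb => aaaababbb => aabaabbb => baaabbb => aaabbb => ababb => aabb => bab => ab
  | bbbaaaaaaaa => bbaaaaaaa => baaaaaa => aaaaaa
  | abbaaab => abaab => aaab => aba => aa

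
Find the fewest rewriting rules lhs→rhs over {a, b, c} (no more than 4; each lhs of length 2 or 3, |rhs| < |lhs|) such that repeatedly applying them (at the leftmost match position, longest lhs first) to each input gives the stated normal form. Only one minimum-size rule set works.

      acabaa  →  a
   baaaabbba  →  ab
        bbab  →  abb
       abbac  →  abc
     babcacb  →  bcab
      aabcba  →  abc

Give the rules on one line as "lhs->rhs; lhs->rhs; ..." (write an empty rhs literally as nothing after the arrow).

  | acabaa => aabaa => abaa => aa => a
  | baaaabbba => aaabbba => aabbba => abbba => abab => ab
  | bbab => abb
  | abbac => aabc => abc

aa->a; ac->a; ba->; bba->ab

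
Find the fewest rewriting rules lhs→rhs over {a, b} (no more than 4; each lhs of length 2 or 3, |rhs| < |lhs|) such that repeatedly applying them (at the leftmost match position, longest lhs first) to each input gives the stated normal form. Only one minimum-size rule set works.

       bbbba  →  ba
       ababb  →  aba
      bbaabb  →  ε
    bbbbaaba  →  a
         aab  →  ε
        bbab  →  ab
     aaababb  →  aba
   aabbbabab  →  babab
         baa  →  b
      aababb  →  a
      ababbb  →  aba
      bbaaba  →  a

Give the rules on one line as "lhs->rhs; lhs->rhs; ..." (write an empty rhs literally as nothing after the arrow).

aa->; aab->bb; bb->; bbb->

  | bbbba => ba
  | ababb => aba
  | bbaabb => aabb => bbb => ε
  | bbbbaaba => baaba => bbba => a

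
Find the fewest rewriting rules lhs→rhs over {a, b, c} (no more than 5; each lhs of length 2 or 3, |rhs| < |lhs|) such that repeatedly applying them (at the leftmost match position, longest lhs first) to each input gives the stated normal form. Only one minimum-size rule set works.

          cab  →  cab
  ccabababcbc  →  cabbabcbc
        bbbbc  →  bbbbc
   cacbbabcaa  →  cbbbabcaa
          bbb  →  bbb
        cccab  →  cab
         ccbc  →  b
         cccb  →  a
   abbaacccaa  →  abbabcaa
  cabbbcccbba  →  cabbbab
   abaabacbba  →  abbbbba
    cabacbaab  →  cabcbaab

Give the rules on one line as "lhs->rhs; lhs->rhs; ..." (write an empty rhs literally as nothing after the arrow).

aba->ab; ac->b; cc->c; ccb->a

  | cab
  | ccabababcbc => cabababcbc => cabbabcbc
  | bbbbc
  | cacbbabcaa => cbbbabcaa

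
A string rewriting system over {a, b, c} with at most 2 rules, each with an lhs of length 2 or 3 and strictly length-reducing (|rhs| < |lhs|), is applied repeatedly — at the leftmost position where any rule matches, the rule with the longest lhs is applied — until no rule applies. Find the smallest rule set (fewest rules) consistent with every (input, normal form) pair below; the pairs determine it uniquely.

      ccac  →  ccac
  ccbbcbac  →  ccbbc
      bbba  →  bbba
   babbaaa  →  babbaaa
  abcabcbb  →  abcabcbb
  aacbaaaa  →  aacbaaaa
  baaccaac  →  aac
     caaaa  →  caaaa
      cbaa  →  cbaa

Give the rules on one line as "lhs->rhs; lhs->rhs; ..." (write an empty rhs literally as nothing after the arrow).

acc->c; bac->

  | ccac
  | ccbbcbac => ccbbc
  | bbba
  | babbaaa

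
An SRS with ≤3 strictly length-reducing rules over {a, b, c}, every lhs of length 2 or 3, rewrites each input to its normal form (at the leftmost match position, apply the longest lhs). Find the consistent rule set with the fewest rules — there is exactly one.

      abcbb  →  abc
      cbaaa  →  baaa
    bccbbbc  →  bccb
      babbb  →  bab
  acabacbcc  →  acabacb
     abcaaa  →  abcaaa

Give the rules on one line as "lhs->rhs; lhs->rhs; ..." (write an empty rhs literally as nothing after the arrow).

  | abcbb => abc
  | cbaaa => baaa
  | bccbbbc => bccbc => bccb
  | babbb => bab

bb->; cba->ba; cbc->cb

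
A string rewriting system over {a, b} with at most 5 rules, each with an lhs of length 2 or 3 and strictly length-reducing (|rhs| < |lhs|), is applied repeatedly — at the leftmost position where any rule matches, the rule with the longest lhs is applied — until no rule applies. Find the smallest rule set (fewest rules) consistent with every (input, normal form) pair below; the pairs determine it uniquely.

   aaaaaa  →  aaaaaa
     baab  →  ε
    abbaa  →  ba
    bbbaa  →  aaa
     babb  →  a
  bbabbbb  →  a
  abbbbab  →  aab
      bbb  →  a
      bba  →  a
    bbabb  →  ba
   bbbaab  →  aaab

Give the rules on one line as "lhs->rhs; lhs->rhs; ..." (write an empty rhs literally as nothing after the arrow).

abb->ba; baa->b; bb->; bbb->a

  | aaaaaa
  | baab => bb => ε
  | abbaa => baaa => ba
  | bbbaa => aaa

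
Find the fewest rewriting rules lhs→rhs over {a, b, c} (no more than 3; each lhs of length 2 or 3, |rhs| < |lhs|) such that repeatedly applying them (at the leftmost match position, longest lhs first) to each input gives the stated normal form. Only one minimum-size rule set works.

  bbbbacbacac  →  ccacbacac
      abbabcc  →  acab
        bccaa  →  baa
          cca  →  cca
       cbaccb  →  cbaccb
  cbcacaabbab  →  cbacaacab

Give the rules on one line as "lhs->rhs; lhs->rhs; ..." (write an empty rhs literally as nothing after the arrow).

bb->c; bc->b

  | bbbbacbacac => cbbacbacac => ccacbacac
  | abbabcc => acabcc => acabc => acab
  | bccaa => bcaa => baa
  | cca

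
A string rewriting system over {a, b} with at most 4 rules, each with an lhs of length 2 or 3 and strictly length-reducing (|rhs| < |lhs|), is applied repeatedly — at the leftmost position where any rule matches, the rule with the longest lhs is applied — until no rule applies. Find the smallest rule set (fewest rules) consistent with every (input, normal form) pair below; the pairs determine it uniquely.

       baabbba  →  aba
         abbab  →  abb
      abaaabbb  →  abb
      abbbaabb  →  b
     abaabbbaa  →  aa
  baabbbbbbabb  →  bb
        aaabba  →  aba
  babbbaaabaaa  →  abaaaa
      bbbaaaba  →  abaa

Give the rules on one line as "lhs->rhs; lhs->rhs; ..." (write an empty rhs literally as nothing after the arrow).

aab->; bab->b; bbb->ab

  | baabbba => bbba => aba
  | abbab => abb
  | abaaabbb => ababb => abb
  | abbbaabb => aabaabb => aabb => b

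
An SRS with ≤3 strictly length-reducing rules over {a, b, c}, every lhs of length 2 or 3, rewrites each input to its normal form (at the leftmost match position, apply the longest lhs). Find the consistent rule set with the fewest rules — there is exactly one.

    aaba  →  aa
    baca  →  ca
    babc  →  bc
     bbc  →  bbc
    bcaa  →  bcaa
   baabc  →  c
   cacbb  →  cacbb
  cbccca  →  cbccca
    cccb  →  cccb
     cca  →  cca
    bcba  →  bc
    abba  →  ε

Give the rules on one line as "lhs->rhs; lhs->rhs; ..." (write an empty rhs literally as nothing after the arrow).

  | aaba => aa
  | baca => ca
  | babc => bc
  | bbc

ab->; ba->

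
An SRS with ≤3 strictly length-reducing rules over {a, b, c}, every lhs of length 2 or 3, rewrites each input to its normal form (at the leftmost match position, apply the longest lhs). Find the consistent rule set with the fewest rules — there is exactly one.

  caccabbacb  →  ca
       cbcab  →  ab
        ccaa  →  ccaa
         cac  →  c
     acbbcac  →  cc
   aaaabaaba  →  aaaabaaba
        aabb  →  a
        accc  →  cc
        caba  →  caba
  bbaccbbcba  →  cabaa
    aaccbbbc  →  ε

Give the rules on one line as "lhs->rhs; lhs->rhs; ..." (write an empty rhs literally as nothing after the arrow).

ac->; bb->c; cb->a

  | caccabbacb => ccabbacb => ccacacb => ccacb => ccb => ca
  | cbcab => acab => ab
  | ccaa
  | cac => c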